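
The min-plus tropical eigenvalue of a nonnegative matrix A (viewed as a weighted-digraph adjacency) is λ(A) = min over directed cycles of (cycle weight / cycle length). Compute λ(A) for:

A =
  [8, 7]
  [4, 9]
λ(A) = 11/2

Enumerate directed cycles and compute their means (weight / length). Sample:
  cycle 0 → 0: weight = 8, length = 1, mean = 8/1 ≈ 8.000
  cycle 1 → 1: weight = 9, length = 1, mean = 9/1 ≈ 9.000
  cycle 0 → 1 → 0: weight = 11, length = 2, mean = 11/2 ≈ 5.500
  cycle 1 → 0 → 1: weight = 11, length = 2, mean = 11/2 ≈ 5.500
Minimum mean = 5.500, attained e.g. along the cycle 0 → 1 → 0 with weight 11 and length 2. So λ(A) = 11/2 = 11/2.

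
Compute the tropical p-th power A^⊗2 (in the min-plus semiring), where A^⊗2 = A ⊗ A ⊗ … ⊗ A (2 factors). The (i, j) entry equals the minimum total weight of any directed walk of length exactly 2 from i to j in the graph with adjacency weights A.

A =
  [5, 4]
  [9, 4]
A^⊗2 =
  [10, 8]
  [13, 8]

Each entry (A^⊗2)_ij equals the minimum over all length-2 walks i = v_0 → v_1 → … → v_2 = j of Σ_t A[v_t][v_{t+1}]. For example, for (i, j) = (0, 1) we minimise over 2 possible intermediate vertex sequences; the minimum is 8, attained along the walk 0 → 1 → 1.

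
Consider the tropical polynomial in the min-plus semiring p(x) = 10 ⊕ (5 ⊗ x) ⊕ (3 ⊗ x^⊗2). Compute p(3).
p(3) = 8

A tropical monomial a ⊗ x^⊗i evaluates to a + i · x. Evaluating each term at x = 3:
  Term 0 contributes 10 + 0 · 3 = 10
  Term 1 contributes 5 + 1 · 3 = 8
  Term 2 contributes 3 + 2 · 3 = 9
p(3) = ⊕ of these = min[10, 8, 9] = 8.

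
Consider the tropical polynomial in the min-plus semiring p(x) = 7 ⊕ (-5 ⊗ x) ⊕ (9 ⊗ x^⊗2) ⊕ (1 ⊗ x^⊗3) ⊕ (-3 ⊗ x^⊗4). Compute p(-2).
p(-2) = -11

A tropical monomial a ⊗ x^⊗i evaluates to a + i · x. Evaluating each term at x = -2:
  Term 0 contributes 7 + 0 · -2 = 7
  Term 1 contributes -5 + 1 · -2 = -7
  Term 2 contributes 9 + 2 · -2 = 5
  Term 3 contributes 1 + 3 · -2 = -5
  Term 4 contributes -3 + 4 · -2 = -11
p(-2) = ⊕ of these = min[7, -7, 5, -5, -11] = -11.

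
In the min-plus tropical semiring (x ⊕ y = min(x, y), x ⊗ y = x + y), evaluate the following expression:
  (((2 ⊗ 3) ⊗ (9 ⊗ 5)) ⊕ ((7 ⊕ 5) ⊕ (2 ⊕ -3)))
(((2 ⊗ 3) ⊗ (9 ⊗ 5)) ⊕ ((7 ⊕ 5) ⊕ (2 ⊕ -3))) = -3

Expand innermost to outermost. Recall ⊕ takes the minimum of its arguments and ⊗ takes their sum. Working out the expression (((2 ⊗ 3) ⊗ (9 ⊗ 5)) ⊕ ((7 ⊕ 5) ⊕ (2 ⊕ -3))) gives -3.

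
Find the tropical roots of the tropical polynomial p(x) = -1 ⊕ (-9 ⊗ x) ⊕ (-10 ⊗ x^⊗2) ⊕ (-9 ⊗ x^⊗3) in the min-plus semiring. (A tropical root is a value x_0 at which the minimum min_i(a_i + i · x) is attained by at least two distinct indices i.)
Roots: {-1, 1, 8}

Each tropical root is a break point of the lower envelope of the lines y = a_i + i · x (there are 4 lines, with slopes 0, 1, ..., 3). Only the lines that attain the minimum somewhere contribute to roots; other lines are dominated. Here the surviving (envelope) indices are i = 3, i = 2, i = 1, i = 0.
Intersections between consecutive envelope lines give the roots: for adjacent envelope indices i < j the intersection is x = (a_i − a_j) / (j − i). Reading off the sorted break points: {-1, 1, 8}.
Verification: at each break x_0, at least two indices attain the minimum of min_i(a_i + i · x_0).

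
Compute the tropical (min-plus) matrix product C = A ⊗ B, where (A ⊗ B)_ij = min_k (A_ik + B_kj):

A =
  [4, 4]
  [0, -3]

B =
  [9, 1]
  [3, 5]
A ⊗ B =
  [7, 5]
  [0, 1]

Apply the min-plus product entry-by-entry:
  C[0][0] = min over k of (A[0][0] + B[0][0] = 4 + 9 = 13, A[0][1] + B[1][0] = 4 + 3 = 7) = 7 (attained at k = 1)
  C[0][1] = min over k of (A[0][0] + B[0][1] = 4 + 1 = 5, A[0][1] + B[1][1] = 4 + 5 = 9) = 5 (attained at k = 0)
  C[1][0] = min over k of (A[1][0] + B[0][0] = 0 + 9 = 9, A[1][1] + B[1][0] = -3 + 3 = 0) = 0 (attained at k = 1)
  C[1][1] = min over k of (A[1][0] + B[0][1] = 0 + 1 = 1, A[1][1] + B[1][1] = -3 + 5 = 2) = 1 (attained at k = 0)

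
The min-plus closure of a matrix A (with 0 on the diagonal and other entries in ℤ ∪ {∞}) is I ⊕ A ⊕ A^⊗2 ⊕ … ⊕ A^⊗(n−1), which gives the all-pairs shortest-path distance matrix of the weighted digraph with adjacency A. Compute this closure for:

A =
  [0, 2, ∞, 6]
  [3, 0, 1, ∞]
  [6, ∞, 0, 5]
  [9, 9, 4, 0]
Closure =
  [0, 2, 3, 6]
  [3, 0, 1, 6]
  [6, 8, 0, 5]
  [9, 9, 4, 0]

This is the Floyd-Warshall all-pairs shortest-path computation. For each intermediate vertex k = 0, 1, …, 3, update dist[i][j] ← min(dist[i][j], dist[i][k] + dist[k][j]). The final matrix gives, for each (i, j), the minimum total weight of any directed path from i to j (possibly empty when i = j).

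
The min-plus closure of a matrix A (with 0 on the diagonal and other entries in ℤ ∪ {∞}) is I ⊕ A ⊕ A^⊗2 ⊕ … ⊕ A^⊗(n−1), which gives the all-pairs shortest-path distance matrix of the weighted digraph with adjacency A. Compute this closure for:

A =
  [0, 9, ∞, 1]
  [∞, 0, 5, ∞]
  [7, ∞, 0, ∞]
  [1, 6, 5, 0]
Closure =
  [0, 7, 6, 1]
  [12, 0, 5, 13]
  [7, 14, 0, 8]
  [1, 6, 5, 0]

This is the Floyd-Warshall all-pairs shortest-path computation. For each intermediate vertex k = 0, 1, …, 3, update dist[i][j] ← min(dist[i][j], dist[i][k] + dist[k][j]). The final matrix gives, for each (i, j), the minimum total weight of any directed path from i to j (possibly empty when i = j).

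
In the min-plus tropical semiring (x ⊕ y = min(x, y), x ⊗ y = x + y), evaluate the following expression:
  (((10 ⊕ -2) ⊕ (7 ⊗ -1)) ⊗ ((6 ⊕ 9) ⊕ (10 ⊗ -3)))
(((10 ⊕ -2) ⊕ (7 ⊗ -1)) ⊗ ((6 ⊕ 9) ⊕ (10 ⊗ -3))) = 4

Expand innermost to outermost. Recall ⊕ takes the minimum of its arguments and ⊗ takes their sum. Working out the expression (((10 ⊕ -2) ⊕ (7 ⊗ -1)) ⊗ ((6 ⊕ 9) ⊕ (10 ⊗ -3))) gives 4.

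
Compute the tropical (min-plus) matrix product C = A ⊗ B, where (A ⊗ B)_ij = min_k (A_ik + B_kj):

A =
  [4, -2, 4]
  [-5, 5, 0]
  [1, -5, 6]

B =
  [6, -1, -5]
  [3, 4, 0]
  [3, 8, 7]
A ⊗ B =
  [1, 2, -2]
  [1, -6, -10]
  [-2, -1, -5]

Apply the min-plus product entry-by-entry:
  C[0][0] = min over k of (A[0][0] + B[0][0] = 4 + 6 = 10, A[0][1] + B[1][0] = -2 + 3 = 1, A[0][2] + B[2][0] = 4 + 3 = 7) = 1 (attained at k = 1)
  C[0][1] = min over k of (A[0][0] + B[0][1] = 4 + -1 = 3, A[0][1] + B[1][1] = -2 + 4 = 2, A[0][2] + B[2][1] = 4 + 8 = 12) = 2 (attained at k = 1)
  C[0][2] = min over k of (A[0][0] + B[0][2] = 4 + -5 = -1, A[0][1] + B[1][2] = -2 + 0 = -2, A[0][2] + B[2][2] = 4 + 7 = 11) = -2 (attained at k = 1)
  C[1][0] = min over k of (A[1][0] + B[0][0] = -5 + 6 = 1, A[1][1] + B[1][0] = 5 + 3 = 8, A[1][2] + B[2][0] = 0 + 3 = 3) = 1 (attained at k = 0)
  C[1][1] = min over k of (A[1][0] + B[0][1] = -5 + -1 = -6, A[1][1] + B[1][1] = 5 + 4 = 9, A[1][2] + B[2][1] = 0 + 8 = 8) = -6 (attained at k = 0)
  C[1][2] = min over k of (A[1][0] + B[0][2] = -5 + -5 = -10, A[1][1] + B[1][2] = 5 + 0 = 5, A[1][2] + B[2][2] = 0 + 7 = 7) = -10 (attained at k = 0)
  C[2][0] = min over k of (A[2][0] + B[0][0] = 1 + 6 = 7, A[2][1] + B[1][0] = -5 + 3 = -2, A[2][2] + B[2][0] = 6 + 3 = 9) = -2 (attained at k = 1)
  C[2][1] = min over k of (A[2][0] + B[0][1] = 1 + -1 = 0, A[2][1] + B[1][1] = -5 + 4 = -1, A[2][2] + B[2][1] = 6 + 8 = 14) = -1 (attained at k = 1)
  C[2][2] = min over k of (A[2][0] + B[0][2] = 1 + -5 = -4, A[2][1] + B[1][2] = -5 + 0 = -5, A[2][2] + B[2][2] = 6 + 7 = 13) = -5 (attained at k = 1)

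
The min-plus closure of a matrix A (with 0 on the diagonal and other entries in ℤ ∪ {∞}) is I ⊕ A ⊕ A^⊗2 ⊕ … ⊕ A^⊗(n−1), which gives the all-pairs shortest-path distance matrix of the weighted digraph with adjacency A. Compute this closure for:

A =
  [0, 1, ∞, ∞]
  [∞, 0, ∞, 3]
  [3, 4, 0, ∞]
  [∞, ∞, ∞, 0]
Closure =
  [0, 1, ∞, 4]
  [∞, 0, ∞, 3]
  [3, 4, 0, 7]
  [∞, ∞, ∞, 0]

This is the Floyd-Warshall all-pairs shortest-path computation. For each intermediate vertex k = 0, 1, …, 3, update dist[i][j] ← min(dist[i][j], dist[i][k] + dist[k][j]). The final matrix gives, for each (i, j), the minimum total weight of any directed path from i to j (possibly empty when i = j).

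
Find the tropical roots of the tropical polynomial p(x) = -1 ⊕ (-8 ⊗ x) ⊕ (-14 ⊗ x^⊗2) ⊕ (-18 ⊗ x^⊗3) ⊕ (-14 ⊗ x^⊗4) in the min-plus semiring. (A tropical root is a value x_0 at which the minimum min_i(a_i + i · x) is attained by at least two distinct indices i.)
Roots: {-4, 4, 6, 7}

Each tropical root is a break point of the lower envelope of the lines y = a_i + i · x (there are 5 lines, with slopes 0, 1, ..., 4). Only the lines that attain the minimum somewhere contribute to roots; other lines are dominated. Here the surviving (envelope) indices are i = 4, i = 3, i = 2, i = 1, i = 0.
Intersections between consecutive envelope lines give the roots: for adjacent envelope indices i < j the intersection is x = (a_i − a_j) / (j − i). Reading off the sorted break points: {-4, 4, 6, 7}.
Verification: at each break x_0, at least two indices attain the minimum of min_i(a_i + i · x_0).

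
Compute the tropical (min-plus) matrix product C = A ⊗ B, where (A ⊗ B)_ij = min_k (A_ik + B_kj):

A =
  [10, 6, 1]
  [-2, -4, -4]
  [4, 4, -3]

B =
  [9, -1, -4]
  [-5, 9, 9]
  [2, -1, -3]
A ⊗ B =
  [1, 0, -2]
  [-9, -5, -7]
  [-1, -4, -6]

Apply the min-plus product entry-by-entry:
  C[0][0] = min over k of (A[0][0] + B[0][0] = 10 + 9 = 19, A[0][1] + B[1][0] = 6 + -5 = 1, A[0][2] + B[2][0] = 1 + 2 = 3) = 1 (attained at k = 1)
  C[0][1] = min over k of (A[0][0] + B[0][1] = 10 + -1 = 9, A[0][1] + B[1][1] = 6 + 9 = 15, A[0][2] + B[2][1] = 1 + -1 = 0) = 0 (attained at k = 2)
  C[0][2] = min over k of (A[0][0] + B[0][2] = 10 + -4 = 6, A[0][1] + B[1][2] = 6 + 9 = 15, A[0][2] + B[2][2] = 1 + -3 = -2) = -2 (attained at k = 2)
  C[1][0] = min over k of (A[1][0] + B[0][0] = -2 + 9 = 7, A[1][1] + B[1][0] = -4 + -5 = -9, A[1][2] + B[2][0] = -4 + 2 = -2) = -9 (attained at k = 1)
  C[1][1] = min over k of (A[1][0] + B[0][1] = -2 + -1 = -3, A[1][1] + B[1][1] = -4 + 9 = 5, A[1][2] + B[2][1] = -4 + -1 = -5) = -5 (attained at k = 2)
  C[1][2] = min over k of (A[1][0] + B[0][2] = -2 + -4 = -6, A[1][1] + B[1][2] = -4 + 9 = 5, A[1][2] + B[2][2] = -4 + -3 = -7) = -7 (attained at k = 2)
  C[2][0] = min over k of (A[2][0] + B[0][0] = 4 + 9 = 13, A[2][1] + B[1][0] = 4 + -5 = -1, A[2][2] + B[2][0] = -3 + 2 = -1) = -1 (attained at k = 1)
  C[2][1] = min over k of (A[2][0] + B[0][1] = 4 + -1 = 3, A[2][1] + B[1][1] = 4 + 9 = 13, A[2][2] + B[2][1] = -3 + -1 = -4) = -4 (attained at k = 2)
  C[2][2] = min over k of (A[2][0] + B[0][2] = 4 + -4 = 0, A[2][1] + B[1][2] = 4 + 9 = 13, A[2][2] + B[2][2] = -3 + -3 = -6) = -6 (attained at k = 2)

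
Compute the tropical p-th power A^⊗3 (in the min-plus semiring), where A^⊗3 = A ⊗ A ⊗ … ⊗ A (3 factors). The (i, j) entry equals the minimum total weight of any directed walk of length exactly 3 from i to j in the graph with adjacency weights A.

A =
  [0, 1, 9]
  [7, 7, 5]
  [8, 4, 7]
A^⊗3 =
  [0, 1, 6]
  [7, 8, 13]
  [8, 9, 14]

Each entry (A^⊗3)_ij equals the minimum over all length-3 walks i = v_0 → v_1 → … → v_3 = j of Σ_t A[v_t][v_{t+1}]. For example, for (i, j) = (0, 2) we minimise over 9 possible intermediate vertex sequences; the minimum is 6, attained along the walk 0 → 0 → 1 → 2.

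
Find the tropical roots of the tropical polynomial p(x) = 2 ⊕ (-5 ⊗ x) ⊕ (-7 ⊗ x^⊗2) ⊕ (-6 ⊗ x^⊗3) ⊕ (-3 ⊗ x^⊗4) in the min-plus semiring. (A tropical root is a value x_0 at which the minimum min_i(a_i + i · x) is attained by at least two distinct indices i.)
Roots: {-3, -1, 2, 7}

Each tropical root is a break point of the lower envelope of the lines y = a_i + i · x (there are 5 lines, with slopes 0, 1, ..., 4). Only the lines that attain the minimum somewhere contribute to roots; other lines are dominated. Here the surviving (envelope) indices are i = 4, i = 3, i = 2, i = 1, i = 0.
Intersections between consecutive envelope lines give the roots: for adjacent envelope indices i < j the intersection is x = (a_i − a_j) / (j − i). Reading off the sorted break points: {-3, -1, 2, 7}.
Verification: at each break x_0, at least two indices attain the minimum of min_i(a_i + i · x_0).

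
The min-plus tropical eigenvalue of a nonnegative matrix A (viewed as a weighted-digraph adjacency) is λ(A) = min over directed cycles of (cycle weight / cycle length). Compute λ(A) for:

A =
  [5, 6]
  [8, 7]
λ(A) = 5

Enumerate directed cycles and compute their means (weight / length). Sample:
  cycle 0 → 0: weight = 5, length = 1, mean = 5/1 ≈ 5.000
  cycle 1 → 1: weight = 7, length = 1, mean = 7/1 ≈ 7.000
  cycle 0 → 1 → 0: weight = 14, length = 2, mean = 14/2 ≈ 7.000
  cycle 1 → 0 → 1: weight = 14, length = 2, mean = 14/2 ≈ 7.000
Minimum mean = 5.000, attained e.g. along the cycle 0 → 0 with weight 5 and length 1. So λ(A) = 5/1 = 5.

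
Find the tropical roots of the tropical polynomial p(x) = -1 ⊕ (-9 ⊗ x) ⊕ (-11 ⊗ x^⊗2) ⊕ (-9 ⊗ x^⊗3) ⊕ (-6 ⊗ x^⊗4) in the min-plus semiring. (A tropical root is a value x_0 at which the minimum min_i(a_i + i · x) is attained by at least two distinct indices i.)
Roots: {-3, -2, 2, 8}

Each tropical root is a break point of the lower envelope of the lines y = a_i + i · x (there are 5 lines, with slopes 0, 1, ..., 4). Only the lines that attain the minimum somewhere contribute to roots; other lines are dominated. Here the surviving (envelope) indices are i = 4, i = 3, i = 2, i = 1, i = 0.
Intersections between consecutive envelope lines give the roots: for adjacent envelope indices i < j the intersection is x = (a_i − a_j) / (j − i). Reading off the sorted break points: {-3, -2, 2, 8}.
Verification: at each break x_0, at least two indices attain the minimum of min_i(a_i + i · x_0).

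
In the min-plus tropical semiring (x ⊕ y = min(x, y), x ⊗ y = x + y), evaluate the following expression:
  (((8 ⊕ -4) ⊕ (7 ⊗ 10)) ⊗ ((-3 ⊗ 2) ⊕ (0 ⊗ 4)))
(((8 ⊕ -4) ⊕ (7 ⊗ 10)) ⊗ ((-3 ⊗ 2) ⊕ (0 ⊗ 4))) = -5

Expand innermost to outermost. Recall ⊕ takes the minimum of its arguments and ⊗ takes their sum. Working out the expression (((8 ⊕ -4) ⊕ (7 ⊗ 10)) ⊗ ((-3 ⊗ 2) ⊕ (0 ⊗ 4))) gives -5.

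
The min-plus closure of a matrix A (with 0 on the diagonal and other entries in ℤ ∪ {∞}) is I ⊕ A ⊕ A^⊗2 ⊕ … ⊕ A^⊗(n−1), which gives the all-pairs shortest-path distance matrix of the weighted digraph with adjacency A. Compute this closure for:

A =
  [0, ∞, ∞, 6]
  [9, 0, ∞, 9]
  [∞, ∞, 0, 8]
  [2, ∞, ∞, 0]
Closure =
  [0, ∞, ∞, 6]
  [9, 0, ∞, 9]
  [10, ∞, 0, 8]
  [2, ∞, ∞, 0]

This is the Floyd-Warshall all-pairs shortest-path computation. For each intermediate vertex k = 0, 1, …, 3, update dist[i][j] ← min(dist[i][j], dist[i][k] + dist[k][j]). The final matrix gives, for each (i, j), the minimum total weight of any directed path from i to j (possibly empty when i = j).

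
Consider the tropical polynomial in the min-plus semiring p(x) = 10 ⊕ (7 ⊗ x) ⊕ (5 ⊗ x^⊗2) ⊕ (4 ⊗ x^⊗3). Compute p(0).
p(0) = 4

A tropical monomial a ⊗ x^⊗i evaluates to a + i · x. Evaluating each term at x = 0:
  Term 0 contributes 10 + 0 · 0 = 10
  Term 1 contributes 7 + 1 · 0 = 7
  Term 2 contributes 5 + 2 · 0 = 5
  Term 3 contributes 4 + 3 · 0 = 4
p(0) = ⊕ of these = min[10, 7, 5, 4] = 4.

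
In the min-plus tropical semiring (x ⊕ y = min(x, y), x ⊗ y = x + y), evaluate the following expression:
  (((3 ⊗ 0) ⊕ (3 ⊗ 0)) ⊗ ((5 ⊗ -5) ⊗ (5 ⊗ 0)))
(((3 ⊗ 0) ⊕ (3 ⊗ 0)) ⊗ ((5 ⊗ -5) ⊗ (5 ⊗ 0))) = 8

Expand innermost to outermost. Recall ⊕ takes the minimum of its arguments and ⊗ takes their sum. Working out the expression (((3 ⊗ 0) ⊕ (3 ⊗ 0)) ⊗ ((5 ⊗ -5) ⊗ (5 ⊗ 0))) gives 8.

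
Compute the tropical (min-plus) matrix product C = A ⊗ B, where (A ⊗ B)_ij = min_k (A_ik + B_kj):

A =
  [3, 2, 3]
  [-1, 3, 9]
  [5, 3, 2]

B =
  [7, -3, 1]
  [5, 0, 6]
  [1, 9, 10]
A ⊗ B =
  [4, 0, 4]
  [6, -4, 0]
  [3, 2, 6]

Apply the min-plus product entry-by-entry:
  C[0][0] = min over k of (A[0][0] + B[0][0] = 3 + 7 = 10, A[0][1] + B[1][0] = 2 + 5 = 7, A[0][2] + B[2][0] = 3 + 1 = 4) = 4 (attained at k = 2)
  C[0][1] = min over k of (A[0][0] + B[0][1] = 3 + -3 = 0, A[0][1] + B[1][1] = 2 + 0 = 2, A[0][2] + B[2][1] = 3 + 9 = 12) = 0 (attained at k = 0)
  C[0][2] = min over k of (A[0][0] + B[0][2] = 3 + 1 = 4, A[0][1] + B[1][2] = 2 + 6 = 8, A[0][2] + B[2][2] = 3 + 10 = 13) = 4 (attained at k = 0)
  C[1][0] = min over k of (A[1][0] + B[0][0] = -1 + 7 = 6, A[1][1] + B[1][0] = 3 + 5 = 8, A[1][2] + B[2][0] = 9 + 1 = 10) = 6 (attained at k = 0)
  C[1][1] = min over k of (A[1][0] + B[0][1] = -1 + -3 = -4, A[1][1] + B[1][1] = 3 + 0 = 3, A[1][2] + B[2][1] = 9 + 9 = 18) = -4 (attained at k = 0)
  C[1][2] = min over k of (A[1][0] + B[0][2] = -1 + 1 = 0, A[1][1] + B[1][2] = 3 + 6 = 9, A[1][2] + B[2][2] = 9 + 10 = 19) = 0 (attained at k = 0)
  C[2][0] = min over k of (A[2][0] + B[0][0] = 5 + 7 = 12, A[2][1] + B[1][0] = 3 + 5 = 8, A[2][2] + B[2][0] = 2 + 1 = 3) = 3 (attained at k = 2)
  C[2][1] = min over k of (A[2][0] + B[0][1] = 5 + -3 = 2, A[2][1] + B[1][1] = 3 + 0 = 3, A[2][2] + B[2][1] = 2 + 9 = 11) = 2 (attained at k = 0)
  C[2][2] = min over k of (A[2][0] + B[0][2] = 5 + 1 = 6, A[2][1] + B[1][2] = 3 + 6 = 9, A[2][2] + B[2][2] = 2 + 10 = 12) = 6 (attained at k = 0)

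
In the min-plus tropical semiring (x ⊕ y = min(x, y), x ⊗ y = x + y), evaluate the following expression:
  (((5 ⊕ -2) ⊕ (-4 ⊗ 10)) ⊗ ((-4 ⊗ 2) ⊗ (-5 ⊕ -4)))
(((5 ⊕ -2) ⊕ (-4 ⊗ 10)) ⊗ ((-4 ⊗ 2) ⊗ (-5 ⊕ -4))) = -9

Expand innermost to outermost. Recall ⊕ takes the minimum of its arguments and ⊗ takes their sum. Working out the expression (((5 ⊕ -2) ⊕ (-4 ⊗ 10)) ⊗ ((-4 ⊗ 2) ⊗ (-5 ⊕ -4))) gives -9.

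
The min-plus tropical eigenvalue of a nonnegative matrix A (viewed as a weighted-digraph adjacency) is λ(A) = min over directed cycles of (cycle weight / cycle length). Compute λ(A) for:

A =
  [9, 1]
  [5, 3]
λ(A) = 3

Enumerate directed cycles and compute their means (weight / length). Sample:
  cycle 0 → 0: weight = 9, length = 1, mean = 9/1 ≈ 9.000
  cycle 1 → 1: weight = 3, length = 1, mean = 3/1 ≈ 3.000
  cycle 0 → 1 → 0: weight = 6, length = 2, mean = 6/2 ≈ 3.000
  cycle 1 → 0 → 1: weight = 6, length = 2, mean = 6/2 ≈ 3.000
Minimum mean = 3.000, attained e.g. along the cycle 1 → 1 with weight 3 and length 1. So λ(A) = 3/1 = 3.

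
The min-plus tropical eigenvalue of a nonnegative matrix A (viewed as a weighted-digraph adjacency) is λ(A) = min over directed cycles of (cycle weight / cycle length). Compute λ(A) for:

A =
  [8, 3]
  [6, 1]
λ(A) = 1

Enumerate directed cycles and compute their means (weight / length). Sample:
  cycle 0 → 0: weight = 8, length = 1, mean = 8/1 ≈ 8.000
  cycle 1 → 1: weight = 1, length = 1, mean = 1/1 ≈ 1.000
  cycle 0 → 1 → 0: weight = 9, length = 2, mean = 9/2 ≈ 4.500
  cycle 1 → 0 → 1: weight = 9, length = 2, mean = 9/2 ≈ 4.500
Minimum mean = 1.000, attained e.g. along the cycle 1 → 1 with weight 1 and length 1. So λ(A) = 1/1 = 1.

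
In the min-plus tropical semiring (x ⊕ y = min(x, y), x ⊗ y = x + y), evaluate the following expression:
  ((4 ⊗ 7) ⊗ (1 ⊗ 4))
((4 ⊗ 7) ⊗ (1 ⊗ 4)) = 16

Expand innermost to outermost. Recall ⊕ takes the minimum of its arguments and ⊗ takes their sum. Working out the expression ((4 ⊗ 7) ⊗ (1 ⊗ 4)) gives 16.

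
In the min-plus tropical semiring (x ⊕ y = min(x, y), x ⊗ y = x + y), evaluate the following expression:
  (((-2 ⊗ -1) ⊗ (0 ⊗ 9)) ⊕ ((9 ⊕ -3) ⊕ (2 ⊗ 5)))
(((-2 ⊗ -1) ⊗ (0 ⊗ 9)) ⊕ ((9 ⊕ -3) ⊕ (2 ⊗ 5))) = -3

Expand innermost to outermost. Recall ⊕ takes the minimum of its arguments and ⊗ takes their sum. Working out the expression (((-2 ⊗ -1) ⊗ (0 ⊗ 9)) ⊕ ((9 ⊕ -3) ⊕ (2 ⊗ 5))) gives -3.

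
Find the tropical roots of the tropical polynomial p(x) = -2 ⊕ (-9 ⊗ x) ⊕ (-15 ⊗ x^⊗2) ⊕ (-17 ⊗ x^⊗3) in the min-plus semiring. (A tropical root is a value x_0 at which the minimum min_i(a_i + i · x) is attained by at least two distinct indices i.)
Roots: {2, 6, 7}

Each tropical root is a break point of the lower envelope of the lines y = a_i + i · x (there are 4 lines, with slopes 0, 1, ..., 3). Only the lines that attain the minimum somewhere contribute to roots; other lines are dominated. Here the surviving (envelope) indices are i = 3, i = 2, i = 1, i = 0.
Intersections between consecutive envelope lines give the roots: for adjacent envelope indices i < j the intersection is x = (a_i − a_j) / (j − i). Reading off the sorted break points: {2, 6, 7}.
Verification: at each break x_0, at least two indices attain the minimum of min_i(a_i + i · x_0).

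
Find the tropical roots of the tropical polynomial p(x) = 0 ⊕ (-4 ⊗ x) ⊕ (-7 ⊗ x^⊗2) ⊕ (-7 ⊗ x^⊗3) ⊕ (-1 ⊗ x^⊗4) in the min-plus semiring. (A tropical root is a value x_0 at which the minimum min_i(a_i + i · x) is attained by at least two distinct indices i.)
Roots: {-6, 0, 3, 4}

Each tropical root is a break point of the lower envelope of the lines y = a_i + i · x (there are 5 lines, with slopes 0, 1, ..., 4). Only the lines that attain the minimum somewhere contribute to roots; other lines are dominated. Here the surviving (envelope) indices are i = 4, i = 3, i = 2, i = 1, i = 0.
Intersections between consecutive envelope lines give the roots: for adjacent envelope indices i < j the intersection is x = (a_i − a_j) / (j − i). Reading off the sorted break points: {-6, 0, 3, 4}.
Verification: at each break x_0, at least two indices attain the minimum of min_i(a_i + i · x_0).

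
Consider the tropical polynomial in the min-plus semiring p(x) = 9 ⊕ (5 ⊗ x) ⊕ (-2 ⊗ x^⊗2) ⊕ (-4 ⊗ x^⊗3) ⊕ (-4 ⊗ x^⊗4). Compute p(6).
p(6) = 9

A tropical monomial a ⊗ x^⊗i evaluates to a + i · x. Evaluating each term at x = 6:
  Term 0 contributes 9 + 0 · 6 = 9
  Term 1 contributes 5 + 1 · 6 = 11
  Term 2 contributes -2 + 2 · 6 = 10
  Term 3 contributes -4 + 3 · 6 = 14
  Term 4 contributes -4 + 4 · 6 = 20
p(6) = ⊕ of these = min[9, 11, 10, 14, 20] = 9.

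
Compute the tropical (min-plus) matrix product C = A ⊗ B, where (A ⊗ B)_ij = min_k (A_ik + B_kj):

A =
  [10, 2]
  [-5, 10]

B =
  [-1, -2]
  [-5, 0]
A ⊗ B =
  [-3, 2]
  [-6, -7]

Apply the min-plus product entry-by-entry:
  C[0][0] = min over k of (A[0][0] + B[0][0] = 10 + -1 = 9, A[0][1] + B[1][0] = 2 + -5 = -3) = -3 (attained at k = 1)
  C[0][1] = min over k of (A[0][0] + B[0][1] = 10 + -2 = 8, A[0][1] + B[1][1] = 2 + 0 = 2) = 2 (attained at k = 1)
  C[1][0] = min over k of (A[1][0] + B[0][0] = -5 + -1 = -6, A[1][1] + B[1][0] = 10 + -5 = 5) = -6 (attained at k = 0)
  C[1][1] = min over k of (A[1][0] + B[0][1] = -5 + -2 = -7, A[1][1] + B[1][1] = 10 + 0 = 10) = -7 (attained at k = 0)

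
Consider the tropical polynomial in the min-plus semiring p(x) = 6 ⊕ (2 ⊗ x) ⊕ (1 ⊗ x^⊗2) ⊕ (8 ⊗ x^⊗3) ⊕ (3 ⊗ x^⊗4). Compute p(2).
p(2) = 4

A tropical monomial a ⊗ x^⊗i evaluates to a + i · x. Evaluating each term at x = 2:
  Term 0 contributes 6 + 0 · 2 = 6
  Term 1 contributes 2 + 1 · 2 = 4
  Term 2 contributes 1 + 2 · 2 = 5
  Term 3 contributes 8 + 3 · 2 = 14
  Term 4 contributes 3 + 4 · 2 = 11
p(2) = ⊕ of these = min[6, 4, 5, 14, 11] = 4.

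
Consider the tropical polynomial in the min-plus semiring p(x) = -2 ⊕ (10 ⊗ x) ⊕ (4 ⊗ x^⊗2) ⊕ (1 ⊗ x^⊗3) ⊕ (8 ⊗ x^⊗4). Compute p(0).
p(0) = -2

A tropical monomial a ⊗ x^⊗i evaluates to a + i · x. Evaluating each term at x = 0:
  Term 0 contributes -2 + 0 · 0 = -2
  Term 1 contributes 10 + 1 · 0 = 10
  Term 2 contributes 4 + 2 · 0 = 4
  Term 3 contributes 1 + 3 · 0 = 1
  Term 4 contributes 8 + 4 · 0 = 8
p(0) = ⊕ of these = min[-2, 10, 4, 1, 8] = -2.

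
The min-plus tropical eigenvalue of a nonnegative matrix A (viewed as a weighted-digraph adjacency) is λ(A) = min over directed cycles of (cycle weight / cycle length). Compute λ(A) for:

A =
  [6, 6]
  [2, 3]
λ(A) = 3

Enumerate directed cycles and compute their means (weight / length). Sample:
  cycle 0 → 0: weight = 6, length = 1, mean = 6/1 ≈ 6.000
  cycle 1 → 1: weight = 3, length = 1, mean = 3/1 ≈ 3.000
  cycle 0 → 1 → 0: weight = 8, length = 2, mean = 8/2 ≈ 4.000
  cycle 1 → 0 → 1: weight = 8, length = 2, mean = 8/2 ≈ 4.000
Minimum mean = 3.000, attained e.g. along the cycle 1 → 1 with weight 3 and length 1. So λ(A) = 3/1 = 3.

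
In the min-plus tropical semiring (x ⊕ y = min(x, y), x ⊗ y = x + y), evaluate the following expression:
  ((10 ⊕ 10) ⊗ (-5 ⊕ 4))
((10 ⊕ 10) ⊗ (-5 ⊕ 4)) = 5

Expand innermost to outermost. Recall ⊕ takes the minimum of its arguments and ⊗ takes their sum. Working out the expression ((10 ⊕ 10) ⊗ (-5 ⊕ 4)) gives 5.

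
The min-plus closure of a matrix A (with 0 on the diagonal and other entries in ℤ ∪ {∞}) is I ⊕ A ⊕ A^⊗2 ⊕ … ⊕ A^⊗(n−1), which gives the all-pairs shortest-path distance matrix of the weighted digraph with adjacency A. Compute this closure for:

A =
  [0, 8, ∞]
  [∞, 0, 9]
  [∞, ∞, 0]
Closure =
  [0, 8, 17]
  [∞, 0, 9]
  [∞, ∞, 0]

This is the Floyd-Warshall all-pairs shortest-path computation. For each intermediate vertex k = 0, 1, …, 2, update dist[i][j] ← min(dist[i][j], dist[i][k] + dist[k][j]). The final matrix gives, for each (i, j), the minimum total weight of any directed path from i to j (possibly empty when i = j).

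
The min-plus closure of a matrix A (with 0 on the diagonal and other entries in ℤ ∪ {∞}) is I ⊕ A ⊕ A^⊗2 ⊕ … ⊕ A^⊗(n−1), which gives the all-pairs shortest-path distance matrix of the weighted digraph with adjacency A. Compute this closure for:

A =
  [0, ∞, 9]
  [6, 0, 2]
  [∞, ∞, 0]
Closure =
  [0, ∞, 9]
  [6, 0, 2]
  [∞, ∞, 0]

This is the Floyd-Warshall all-pairs shortest-path computation. For each intermediate vertex k = 0, 1, …, 2, update dist[i][j] ← min(dist[i][j], dist[i][k] + dist[k][j]). The final matrix gives, for each (i, j), the minimum total weight of any directed path from i to j (possibly empty when i = j).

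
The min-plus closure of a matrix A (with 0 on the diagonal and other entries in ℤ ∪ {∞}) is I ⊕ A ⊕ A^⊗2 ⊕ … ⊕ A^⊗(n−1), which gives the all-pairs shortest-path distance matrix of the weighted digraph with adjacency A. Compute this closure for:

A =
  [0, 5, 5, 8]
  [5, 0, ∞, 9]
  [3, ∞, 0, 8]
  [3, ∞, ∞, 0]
Closure =
  [0, 5, 5, 8]
  [5, 0, 10, 9]
  [3, 8, 0, 8]
  [3, 8, 8, 0]

This is the Floyd-Warshall all-pairs shortest-path computation. For each intermediate vertex k = 0, 1, …, 3, update dist[i][j] ← min(dist[i][j], dist[i][k] + dist[k][j]). The final matrix gives, for each (i, j), the minimum total weight of any directed path from i to j (possibly empty when i = j).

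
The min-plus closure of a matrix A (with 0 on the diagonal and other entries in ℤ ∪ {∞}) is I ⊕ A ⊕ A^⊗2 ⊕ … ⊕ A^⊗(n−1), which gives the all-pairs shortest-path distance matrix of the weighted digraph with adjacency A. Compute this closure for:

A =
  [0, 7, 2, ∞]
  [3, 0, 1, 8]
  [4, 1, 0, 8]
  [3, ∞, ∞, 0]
Closure =
  [0, 3, 2, 10]
  [3, 0, 1, 8]
  [4, 1, 0, 8]
  [3, 6, 5, 0]

This is the Floyd-Warshall all-pairs shortest-path computation. For each intermediate vertex k = 0, 1, …, 3, update dist[i][j] ← min(dist[i][j], dist[i][k] + dist[k][j]). The final matrix gives, for each (i, j), the minimum total weight of any directed path from i to j (possibly empty when i = j).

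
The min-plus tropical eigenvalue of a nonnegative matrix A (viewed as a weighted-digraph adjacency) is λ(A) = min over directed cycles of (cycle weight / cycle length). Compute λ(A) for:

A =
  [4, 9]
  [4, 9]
λ(A) = 4

Enumerate directed cycles and compute their means (weight / length). Sample:
  cycle 0 → 0: weight = 4, length = 1, mean = 4/1 ≈ 4.000
  cycle 1 → 1: weight = 9, length = 1, mean = 9/1 ≈ 9.000
  cycle 0 → 1 → 0: weight = 13, length = 2, mean = 13/2 ≈ 6.500
  cycle 1 → 0 → 1: weight = 13, length = 2, mean = 13/2 ≈ 6.500
Minimum mean = 4.000, attained e.g. along the cycle 0 → 0 with weight 4 and length 1. So λ(A) = 4/1 = 4.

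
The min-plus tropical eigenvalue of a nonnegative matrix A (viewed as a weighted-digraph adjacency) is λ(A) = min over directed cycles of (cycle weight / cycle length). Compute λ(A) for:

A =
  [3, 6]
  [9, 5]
λ(A) = 3

Enumerate directed cycles and compute their means (weight / length). Sample:
  cycle 0 → 0: weight = 3, length = 1, mean = 3/1 ≈ 3.000
  cycle 1 → 1: weight = 5, length = 1, mean = 5/1 ≈ 5.000
  cycle 0 → 1 → 0: weight = 15, length = 2, mean = 15/2 ≈ 7.500
  cycle 1 → 0 → 1: weight = 15, length = 2, mean = 15/2 ≈ 7.500
Minimum mean = 3.000, attained e.g. along the cycle 0 → 0 with weight 3 and length 1. So λ(A) = 3/1 = 3.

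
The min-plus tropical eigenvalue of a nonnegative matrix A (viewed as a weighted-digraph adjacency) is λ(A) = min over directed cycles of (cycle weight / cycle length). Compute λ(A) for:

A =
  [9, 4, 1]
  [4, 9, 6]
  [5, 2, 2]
λ(A) = 2

Enumerate directed cycles and compute their means (weight / length). Sample:
  cycle 0 → 0: weight = 9, length = 1, mean = 9/1 ≈ 9.000
  cycle 1 → 1: weight = 9, length = 1, mean = 9/1 ≈ 9.000
  cycle 2 → 2: weight = 2, length = 1, mean = 2/1 ≈ 2.000
  cycle 0 → 1 → 0: weight = 8, length = 2, mean = 8/2 ≈ 4.000
  cycle 0 → 2 → 0: weight = 6, length = 2, mean = 6/2 ≈ 3.000
  cycle 1 → 0 → 1: weight = 8, length = 2, mean = 8/2 ≈ 4.000
Minimum mean = 2.000, attained e.g. along the cycle 2 → 2 with weight 2 and length 1. So λ(A) = 2/1 = 2.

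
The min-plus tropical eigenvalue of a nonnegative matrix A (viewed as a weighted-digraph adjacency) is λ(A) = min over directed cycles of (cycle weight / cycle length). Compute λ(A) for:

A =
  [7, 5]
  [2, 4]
λ(A) = 7/2

Enumerate directed cycles and compute their means (weight / length). Sample:
  cycle 0 → 0: weight = 7, length = 1, mean = 7/1 ≈ 7.000
  cycle 1 → 1: weight = 4, length = 1, mean = 4/1 ≈ 4.000
  cycle 0 → 1 → 0: weight = 7, length = 2, mean = 7/2 ≈ 3.500
  cycle 1 → 0 → 1: weight = 7, length = 2, mean = 7/2 ≈ 3.500
Minimum mean = 3.500, attained e.g. along the cycle 0 → 1 → 0 with weight 7 and length 2. So λ(A) = 7/2 = 7/2.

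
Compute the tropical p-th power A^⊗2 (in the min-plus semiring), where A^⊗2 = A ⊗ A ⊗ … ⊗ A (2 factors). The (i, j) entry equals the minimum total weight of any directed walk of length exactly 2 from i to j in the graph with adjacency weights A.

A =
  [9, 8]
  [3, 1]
A^⊗2 =
  [11, 9]
  [4, 2]

Each entry (A^⊗2)_ij equals the minimum over all length-2 walks i = v_0 → v_1 → … → v_2 = j of Σ_t A[v_t][v_{t+1}]. For example, for (i, j) = (0, 1) we minimise over 2 possible intermediate vertex sequences; the minimum is 9, attained along the walk 0 → 1 → 1.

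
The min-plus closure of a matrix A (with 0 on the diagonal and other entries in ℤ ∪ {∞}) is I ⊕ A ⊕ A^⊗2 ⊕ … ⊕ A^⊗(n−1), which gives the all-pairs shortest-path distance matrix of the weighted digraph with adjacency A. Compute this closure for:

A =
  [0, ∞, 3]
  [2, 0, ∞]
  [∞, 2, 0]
Closure =
  [0, 5, 3]
  [2, 0, 5]
  [4, 2, 0]

This is the Floyd-Warshall all-pairs shortest-path computation. For each intermediate vertex k = 0, 1, …, 2, update dist[i][j] ← min(dist[i][j], dist[i][k] + dist[k][j]). The final matrix gives, for each (i, j), the minimum total weight of any directed path from i to j (possibly empty when i = j).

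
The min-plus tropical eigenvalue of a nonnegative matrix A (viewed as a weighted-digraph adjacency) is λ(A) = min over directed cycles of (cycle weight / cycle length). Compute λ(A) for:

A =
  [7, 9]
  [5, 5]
λ(A) = 5

Enumerate directed cycles and compute their means (weight / length). Sample:
  cycle 0 → 0: weight = 7, length = 1, mean = 7/1 ≈ 7.000
  cycle 1 → 1: weight = 5, length = 1, mean = 5/1 ≈ 5.000
  cycle 0 → 1 → 0: weight = 14, length = 2, mean = 14/2 ≈ 7.000
  cycle 1 → 0 → 1: weight = 14, length = 2, mean = 14/2 ≈ 7.000
Minimum mean = 5.000, attained e.g. along the cycle 1 → 1 with weight 5 and length 1. So λ(A) = 5/1 = 5.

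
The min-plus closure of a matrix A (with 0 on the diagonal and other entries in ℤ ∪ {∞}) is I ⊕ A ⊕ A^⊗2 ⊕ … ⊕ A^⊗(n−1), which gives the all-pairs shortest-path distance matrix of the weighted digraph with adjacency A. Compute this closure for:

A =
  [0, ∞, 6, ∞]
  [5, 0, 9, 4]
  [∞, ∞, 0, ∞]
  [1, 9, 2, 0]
Closure =
  [0, ∞, 6, ∞]
  [5, 0, 6, 4]
  [∞, ∞, 0, ∞]
  [1, 9, 2, 0]

This is the Floyd-Warshall all-pairs shortest-path computation. For each intermediate vertex k = 0, 1, …, 3, update dist[i][j] ← min(dist[i][j], dist[i][k] + dist[k][j]). The final matrix gives, for each (i, j), the minimum total weight of any directed path from i to j (possibly empty when i = j).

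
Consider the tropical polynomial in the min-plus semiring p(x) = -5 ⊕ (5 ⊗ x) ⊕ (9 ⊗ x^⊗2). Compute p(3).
p(3) = -5

A tropical monomial a ⊗ x^⊗i evaluates to a + i · x. Evaluating each term at x = 3:
  Term 0 contributes -5 + 0 · 3 = -5
  Term 1 contributes 5 + 1 · 3 = 8
  Term 2 contributes 9 + 2 · 3 = 15
p(3) = ⊕ of these = min[-5, 8, 15] = -5.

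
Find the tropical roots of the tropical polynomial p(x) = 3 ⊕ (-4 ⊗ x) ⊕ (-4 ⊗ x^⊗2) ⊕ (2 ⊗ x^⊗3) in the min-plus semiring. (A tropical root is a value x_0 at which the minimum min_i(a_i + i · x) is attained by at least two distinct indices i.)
Roots: {-6, 0, 7}

Each tropical root is a break point of the lower envelope of the lines y = a_i + i · x (there are 4 lines, with slopes 0, 1, ..., 3). Only the lines that attain the minimum somewhere contribute to roots; other lines are dominated. Here the surviving (envelope) indices are i = 3, i = 2, i = 1, i = 0.
Intersections between consecutive envelope lines give the roots: for adjacent envelope indices i < j the intersection is x = (a_i − a_j) / (j − i). Reading off the sorted break points: {-6, 0, 7}.
Verification: at each break x_0, at least two indices attain the minimum of min_i(a_i + i · x_0).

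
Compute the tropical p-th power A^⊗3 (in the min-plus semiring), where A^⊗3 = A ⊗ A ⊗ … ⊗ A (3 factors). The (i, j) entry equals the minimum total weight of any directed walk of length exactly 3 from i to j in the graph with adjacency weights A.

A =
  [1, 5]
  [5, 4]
A^⊗3 =
  [3, 7]
  [7, 11]

Each entry (A^⊗3)_ij equals the minimum over all length-3 walks i = v_0 → v_1 → … → v_3 = j of Σ_t A[v_t][v_{t+1}]. For example, for (i, j) = (0, 1) we minimise over 4 possible intermediate vertex sequences; the minimum is 7, attained along the walk 0 → 0 → 0 → 1.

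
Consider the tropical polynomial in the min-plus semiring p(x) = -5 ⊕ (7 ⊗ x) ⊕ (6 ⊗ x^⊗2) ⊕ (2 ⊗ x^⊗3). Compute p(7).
p(7) = -5

A tropical monomial a ⊗ x^⊗i evaluates to a + i · x. Evaluating each term at x = 7:
  Term 0 contributes -5 + 0 · 7 = -5
  Term 1 contributes 7 + 1 · 7 = 14
  Term 2 contributes 6 + 2 · 7 = 20
  Term 3 contributes 2 + 3 · 7 = 23
p(7) = ⊕ of these = min[-5, 14, 20, 23] = -5.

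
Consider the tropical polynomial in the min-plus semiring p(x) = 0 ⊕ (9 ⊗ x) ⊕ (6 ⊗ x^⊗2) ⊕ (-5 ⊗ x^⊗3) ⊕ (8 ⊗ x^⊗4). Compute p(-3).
p(-3) = -14

A tropical monomial a ⊗ x^⊗i evaluates to a + i · x. Evaluating each term at x = -3:
  Term 0 contributes 0 + 0 · -3 = 0
  Term 1 contributes 9 + 1 · -3 = 6
  Term 2 contributes 6 + 2 · -3 = 0
  Term 3 contributes -5 + 3 · -3 = -14
  Term 4 contributes 8 + 4 · -3 = -4
p(-3) = ⊕ of these = min[0, 6, 0, -14, -4] = -14.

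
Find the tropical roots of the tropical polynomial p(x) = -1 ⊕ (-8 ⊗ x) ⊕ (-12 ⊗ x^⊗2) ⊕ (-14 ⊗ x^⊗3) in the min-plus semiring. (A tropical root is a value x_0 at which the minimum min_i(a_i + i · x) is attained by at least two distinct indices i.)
Roots: {2, 4, 7}

Each tropical root is a break point of the lower envelope of the lines y = a_i + i · x (there are 4 lines, with slopes 0, 1, ..., 3). Only the lines that attain the minimum somewhere contribute to roots; other lines are dominated. Here the surviving (envelope) indices are i = 3, i = 2, i = 1, i = 0.
Intersections between consecutive envelope lines give the roots: for adjacent envelope indices i < j the intersection is x = (a_i − a_j) / (j − i). Reading off the sorted break points: {2, 4, 7}.
Verification: at each break x_0, at least two indices attain the minimum of min_i(a_i + i · x_0).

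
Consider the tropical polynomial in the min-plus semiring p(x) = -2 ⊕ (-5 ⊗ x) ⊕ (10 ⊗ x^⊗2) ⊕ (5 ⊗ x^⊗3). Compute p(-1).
p(-1) = -6

A tropical monomial a ⊗ x^⊗i evaluates to a + i · x. Evaluating each term at x = -1:
  Term 0 contributes -2 + 0 · -1 = -2
  Term 1 contributes -5 + 1 · -1 = -6
  Term 2 contributes 10 + 2 · -1 = 8
  Term 3 contributes 5 + 3 · -1 = 2
p(-1) = ⊕ of these = min[-2, -6, 8, 2] = -6.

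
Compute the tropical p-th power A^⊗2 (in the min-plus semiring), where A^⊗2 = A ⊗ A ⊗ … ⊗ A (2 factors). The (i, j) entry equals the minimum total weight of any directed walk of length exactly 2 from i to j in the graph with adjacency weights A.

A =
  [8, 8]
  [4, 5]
A^⊗2 =
  [12, 13]
  [9, 10]

Each entry (A^⊗2)_ij equals the minimum over all length-2 walks i = v_0 → v_1 → … → v_2 = j of Σ_t A[v_t][v_{t+1}]. For example, for (i, j) = (0, 1) we minimise over 2 possible intermediate vertex sequences; the minimum is 13, attained along the walk 0 → 1 → 1.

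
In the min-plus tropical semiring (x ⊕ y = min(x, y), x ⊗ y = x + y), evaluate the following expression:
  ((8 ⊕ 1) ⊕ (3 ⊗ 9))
((8 ⊕ 1) ⊕ (3 ⊗ 9)) = 1

Expand innermost to outermost. Recall ⊕ takes the minimum of its arguments and ⊗ takes their sum. Working out the expression ((8 ⊕ 1) ⊕ (3 ⊗ 9)) gives 1.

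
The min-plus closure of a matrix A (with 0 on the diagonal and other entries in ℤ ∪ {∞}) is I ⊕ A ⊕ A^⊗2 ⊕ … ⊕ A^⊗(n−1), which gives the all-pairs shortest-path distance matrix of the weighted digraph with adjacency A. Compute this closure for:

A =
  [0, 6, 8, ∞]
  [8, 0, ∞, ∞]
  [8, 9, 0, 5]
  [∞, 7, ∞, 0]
Closure =
  [0, 6, 8, 13]
  [8, 0, 16, 21]
  [8, 9, 0, 5]
  [15, 7, 23, 0]

This is the Floyd-Warshall all-pairs shortest-path computation. For each intermediate vertex k = 0, 1, …, 3, update dist[i][j] ← min(dist[i][j], dist[i][k] + dist[k][j]). The final matrix gives, for each (i, j), the minimum total weight of any directed path from i to j (possibly empty when i = j).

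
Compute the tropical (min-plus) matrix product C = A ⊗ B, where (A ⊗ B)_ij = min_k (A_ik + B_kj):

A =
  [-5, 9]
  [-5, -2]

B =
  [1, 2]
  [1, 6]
A ⊗ B =
  [-4, -3]
  [-4, -3]

Apply the min-plus product entry-by-entry:
  C[0][0] = min over k of (A[0][0] + B[0][0] = -5 + 1 = -4, A[0][1] + B[1][0] = 9 + 1 = 10) = -4 (attained at k = 0)
  C[0][1] = min over k of (A[0][0] + B[0][1] = -5 + 2 = -3, A[0][1] + B[1][1] = 9 + 6 = 15) = -3 (attained at k = 0)
  C[1][0] = min over k of (A[1][0] + B[0][0] = -5 + 1 = -4, A[1][1] + B[1][0] = -2 + 1 = -1) = -4 (attained at k = 0)
  C[1][1] = min over k of (A[1][0] + B[0][1] = -5 + 2 = -3, A[1][1] + B[1][1] = -2 + 6 = 4) = -3 (attained at k = 0)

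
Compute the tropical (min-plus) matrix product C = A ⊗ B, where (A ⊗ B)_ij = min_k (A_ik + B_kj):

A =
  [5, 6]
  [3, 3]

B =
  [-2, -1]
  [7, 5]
A ⊗ B =
  [3, 4]
  [1, 2]

Apply the min-plus product entry-by-entry:
  C[0][0] = min over k of (A[0][0] + B[0][0] = 5 + -2 = 3, A[0][1] + B[1][0] = 6 + 7 = 13) = 3 (attained at k = 0)
  C[0][1] = min over k of (A[0][0] + B[0][1] = 5 + -1 = 4, A[0][1] + B[1][1] = 6 + 5 = 11) = 4 (attained at k = 0)
  C[1][0] = min over k of (A[1][0] + B[0][0] = 3 + -2 = 1, A[1][1] + B[1][0] = 3 + 7 = 10) = 1 (attained at k = 0)
  C[1][1] = min over k of (A[1][0] + B[0][1] = 3 + -1 = 2, A[1][1] + B[1][1] = 3 + 5 = 8) = 2 (attained at k = 0)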